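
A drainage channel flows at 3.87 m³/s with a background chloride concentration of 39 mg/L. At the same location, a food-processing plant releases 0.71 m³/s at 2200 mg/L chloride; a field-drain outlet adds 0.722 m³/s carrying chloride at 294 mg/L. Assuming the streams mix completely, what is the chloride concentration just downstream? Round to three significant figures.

363 mg/L

Flow-weighted average: C = (3.870·39.00 + 0.7100·2200 + 0.7220·294.0) / 5.302 = 1925/5.302 = 363.1 mg/L.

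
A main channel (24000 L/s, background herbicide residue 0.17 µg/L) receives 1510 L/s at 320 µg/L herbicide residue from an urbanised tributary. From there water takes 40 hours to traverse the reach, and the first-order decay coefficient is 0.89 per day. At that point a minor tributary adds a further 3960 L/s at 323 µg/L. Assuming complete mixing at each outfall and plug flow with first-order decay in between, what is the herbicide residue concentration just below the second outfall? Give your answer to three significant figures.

47.2 µg/L

Conservation of mass: C = (24000·0.1700 + 1510·320.0) / 25510 = 487300/25510 = 19.10 µg/L; combined flow 25510 L/s.
Decay over the reach: 19.10·exp(−kt) = 19.10·0.2269 = 4.334 µg/L.
Second outfall: C = (25510·4.334 + 3960·323.0)/29470 = 47.15 µg/L.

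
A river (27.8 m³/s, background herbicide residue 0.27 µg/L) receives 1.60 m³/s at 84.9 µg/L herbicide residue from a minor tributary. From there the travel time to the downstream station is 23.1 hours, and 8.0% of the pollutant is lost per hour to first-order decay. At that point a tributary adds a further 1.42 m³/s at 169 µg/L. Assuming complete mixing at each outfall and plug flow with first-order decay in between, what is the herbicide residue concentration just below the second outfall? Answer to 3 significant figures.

Flow-weighted average: C = (27.80·0.2700 + 1.600·84.90) / 29.40 = 143.3/29.40 = 4.876 µg/L; combined flow 29.40 m³/s.
8.0%/h lost → k = −ln(1 − 0.08) = 0.08338 h⁻¹.
After decay, C = 4.876 × e^(−kt) = 4.876 × 0.1457 = 0.7105 µg/L.
Second outfall: C = (29.40·0.7105 + 1.420·169.0)/30.82 = 8.464 µg/L.

8.46 µg/L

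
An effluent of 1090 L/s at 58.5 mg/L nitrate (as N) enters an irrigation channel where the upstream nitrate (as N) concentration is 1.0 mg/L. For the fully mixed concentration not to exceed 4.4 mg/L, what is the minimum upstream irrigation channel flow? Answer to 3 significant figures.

17300 L/s

Set C_mix = 4.4: (Q·1.000 + 1090·58.50) / (Q + 1090) = 4.4
→ Q = 1090·(58.50 − 4.4)/(4.4 − 1.000) = 17340 L/s.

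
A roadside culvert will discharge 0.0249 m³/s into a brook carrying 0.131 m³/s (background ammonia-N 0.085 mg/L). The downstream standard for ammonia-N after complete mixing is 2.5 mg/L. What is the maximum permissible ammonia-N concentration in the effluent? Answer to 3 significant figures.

15.2 mg/L

At the limit, (Qr·Cr + Qe·Cₑ)/(Qr + Qe) = 2.5:
Cₑ = (0.1559·2.5 − 0.1310·0.08500) / 0.02490 = 15.21 mg/L.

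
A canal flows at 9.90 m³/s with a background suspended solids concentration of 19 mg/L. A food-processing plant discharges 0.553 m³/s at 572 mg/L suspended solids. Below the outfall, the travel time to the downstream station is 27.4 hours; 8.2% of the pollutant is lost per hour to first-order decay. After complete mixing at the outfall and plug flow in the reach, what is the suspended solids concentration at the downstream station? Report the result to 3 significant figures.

Mixed concentration C = ΣQC/ΣQ = (9.900·19.00 + 0.5530·572.0) / 10.45 = 504.4/10.45 = 48.26 mg/L.
8.2%/h lost → k = −ln(1 − 0.082) = 0.08556 h⁻¹.
After decay, C = 48.26 × e^(−kt) = 48.26 × 0.09592 = 4.628 mg/L.

4.63 mg/L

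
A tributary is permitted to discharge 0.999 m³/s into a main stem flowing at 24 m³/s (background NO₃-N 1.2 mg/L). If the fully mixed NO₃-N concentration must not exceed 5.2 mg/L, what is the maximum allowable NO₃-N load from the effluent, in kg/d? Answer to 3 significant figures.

8740 kg/d

Mass balance at the limit: 24.00·1.200 + 0.9990·Cₑ = 25.00·5.2 → Cₑ = 101.3 mg/L.
Load = 0.9990 m³/s × 101.3 g/m³ × 86 400 s/d = 8743 kg/d.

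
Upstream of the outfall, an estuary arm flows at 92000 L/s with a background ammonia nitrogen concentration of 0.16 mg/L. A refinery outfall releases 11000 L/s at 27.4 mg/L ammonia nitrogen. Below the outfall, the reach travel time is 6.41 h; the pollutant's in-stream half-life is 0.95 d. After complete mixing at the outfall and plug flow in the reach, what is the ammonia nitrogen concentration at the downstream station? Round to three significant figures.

2.53 mg/L

Flow-weighted average: C = (92000·0.1600 + 11000·27.40) / 103000 = 316100/103000 = 3.069 mg/L.
Half-life 0.95 d → k = ln 2 / 0.95 = 0.7296 d⁻¹.
After decay, C = 3.069 × e^(−kt) = 3.069 × 0.8229 = 2.526 mg/L.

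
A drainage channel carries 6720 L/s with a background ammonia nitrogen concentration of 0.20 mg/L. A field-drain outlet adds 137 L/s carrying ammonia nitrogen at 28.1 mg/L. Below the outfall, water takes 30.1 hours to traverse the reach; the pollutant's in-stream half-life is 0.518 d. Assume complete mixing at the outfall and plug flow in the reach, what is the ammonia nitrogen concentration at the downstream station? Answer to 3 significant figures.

0.141 mg/L

Mass balance: C = (6720·0.2000 + 137.0·28.10) / 6857 = 5194/6857 = 0.7574 mg/L.
Half-life 0.518 d → k = ln 2 / 0.518 = 1.338 d⁻¹.
Applying C = C₀e^(−kt): 0.7574 × 0.1867 = 0.1414 mg/L.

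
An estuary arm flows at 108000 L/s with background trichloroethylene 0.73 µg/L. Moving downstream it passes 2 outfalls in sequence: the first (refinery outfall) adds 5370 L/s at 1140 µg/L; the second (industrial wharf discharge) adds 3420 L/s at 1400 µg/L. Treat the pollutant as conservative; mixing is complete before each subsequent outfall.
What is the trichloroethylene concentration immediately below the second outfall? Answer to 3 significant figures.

Outfall 1: combined Q = 113400 L/s; C = (108000·0.7300 + 5370·1140)/113400 = 54.69 µg/L.
Outfall 2: combined Q = 116800 L/s; C = (113400·54.69 + 3420·1400)/116800 = 94.09 µg/L.

94.1 µg/L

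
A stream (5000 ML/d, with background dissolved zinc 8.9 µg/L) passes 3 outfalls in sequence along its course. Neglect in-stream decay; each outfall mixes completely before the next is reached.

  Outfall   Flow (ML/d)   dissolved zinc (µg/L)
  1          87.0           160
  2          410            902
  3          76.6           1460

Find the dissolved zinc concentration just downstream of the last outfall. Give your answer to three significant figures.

Below outfall 1: Q → 5087 ML/d, C = (5000·8.900 + 87.00·160.0)/5087 = 11.48 µg/L.
Below outfall 2: Q → 5497 ML/d, C = (5087·11.48 + 410.0·902.0)/5497 = 77.90 µg/L.
Below outfall 3: Q → 5574 ML/d, C = (5497·77.90 + 76.60·1460)/5574 = 96.90 µg/L.

96.9 µg/L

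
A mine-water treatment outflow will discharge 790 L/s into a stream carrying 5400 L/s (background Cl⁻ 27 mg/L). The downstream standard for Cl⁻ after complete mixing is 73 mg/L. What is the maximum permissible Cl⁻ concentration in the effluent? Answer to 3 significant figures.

387 mg/L

At the limit, (Qr·Cr + Qe·Cₑ)/(Qr + Qe) = 73:
Cₑ = (6190·73 − 5400·27.00) / 790.0 = 387.4 mg/L.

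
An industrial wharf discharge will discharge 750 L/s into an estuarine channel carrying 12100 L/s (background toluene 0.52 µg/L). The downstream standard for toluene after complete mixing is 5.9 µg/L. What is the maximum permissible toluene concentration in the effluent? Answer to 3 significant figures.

92.7 µg/L

At the limit, (Qr·Cr + Qe·Cₑ)/(Qr + Qe) = 5.9:
Cₑ = (12850·5.9 − 12100·0.5200) / 750.0 = 92.70 µg/L.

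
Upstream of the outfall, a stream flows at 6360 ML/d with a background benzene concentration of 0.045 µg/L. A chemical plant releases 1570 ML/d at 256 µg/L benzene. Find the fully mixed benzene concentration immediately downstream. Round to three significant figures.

50.7 µg/L

Mixed concentration C = ΣQC/ΣQ = (6360·0.04500 + 1570·256.0) / 7930 = 402200/7930 = 50.72 µg/L.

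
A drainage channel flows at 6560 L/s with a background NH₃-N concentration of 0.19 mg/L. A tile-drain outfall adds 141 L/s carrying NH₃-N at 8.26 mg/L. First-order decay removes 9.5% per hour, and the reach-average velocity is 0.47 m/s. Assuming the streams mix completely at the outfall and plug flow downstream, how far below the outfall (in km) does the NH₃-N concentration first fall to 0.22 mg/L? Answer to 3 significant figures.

Conservation of mass: C = (6560·0.1900 + 141.0·8.260) / 6701 = 2411/6701 = 0.3598 mg/L.
9.5%/h lost → k = −ln(1 − 0.095) = 0.09982 h⁻¹.
Set 0.3598·exp(−k·t) = 0.22 → t = ln(0.3598/0.22)/k = 17740 s = 4.928 h.
Distance = v·t = 0.47·17740 = 8339 m = 8.339 km.

8.34 km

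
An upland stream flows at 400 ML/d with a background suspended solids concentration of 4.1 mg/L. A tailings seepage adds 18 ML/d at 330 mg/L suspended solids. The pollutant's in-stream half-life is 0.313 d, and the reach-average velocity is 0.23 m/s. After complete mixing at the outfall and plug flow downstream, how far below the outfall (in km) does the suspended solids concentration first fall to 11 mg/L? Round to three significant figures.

4.49 km

After mixing, C = (400.0·4.100 + 18.00·330.0) / 418.0 = 7580/418.0 = 18.13 mg/L.
Half-life 0.313 d → k = ln 2 / 0.313 = 2.215 d⁻¹.
Set 18.13·exp(−k·t) = 11 → t = ln(18.13/11)/k = 19500 s = 5.418 h.
Distance = v·t = 0.23·19500 = 4486 m = 4.486 km.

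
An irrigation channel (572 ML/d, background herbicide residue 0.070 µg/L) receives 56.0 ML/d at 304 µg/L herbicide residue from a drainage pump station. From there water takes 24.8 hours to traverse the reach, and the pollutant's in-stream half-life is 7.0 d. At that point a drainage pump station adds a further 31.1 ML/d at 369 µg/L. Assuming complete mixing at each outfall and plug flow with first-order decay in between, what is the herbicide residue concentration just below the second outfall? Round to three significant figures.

Mass balance: C = (572.0·0.07000 + 56.00·304.0) / 628.0 = 17060/628.0 = 27.17 µg/L; combined flow 628.0 ML/d.
Half-life 7.0 d → k = ln 2 / 7.0 = 0.09902 d⁻¹.
Decay over the reach: 27.17·exp(−kt) = 27.17·0.9027 = 24.53 µg/L.
Second outfall: C = (628.0·24.53 + 31.10·369.0)/659.1 = 40.78 µg/L.

40.8 µg/L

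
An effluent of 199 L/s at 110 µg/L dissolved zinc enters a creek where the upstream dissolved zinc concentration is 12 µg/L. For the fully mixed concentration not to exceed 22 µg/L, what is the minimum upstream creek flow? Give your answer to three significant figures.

1750 L/s

Set C_mix = 22: (Q·12.00 + 199.0·110.0) / (Q + 199.0) = 22
→ Q = 199.0·(110.0 − 22)/(22 − 12.00) = 1751 L/s.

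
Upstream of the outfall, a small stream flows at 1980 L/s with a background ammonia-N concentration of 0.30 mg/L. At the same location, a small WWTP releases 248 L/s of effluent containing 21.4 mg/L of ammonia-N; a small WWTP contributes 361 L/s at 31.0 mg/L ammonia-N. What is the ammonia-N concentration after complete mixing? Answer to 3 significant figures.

Conservation of mass: C = (1980·0.3000 + 248.0·21.40 + 361.0·31.00) / 2589 = 17090/2589 = 6.602 mg/L.

6.60 mg/L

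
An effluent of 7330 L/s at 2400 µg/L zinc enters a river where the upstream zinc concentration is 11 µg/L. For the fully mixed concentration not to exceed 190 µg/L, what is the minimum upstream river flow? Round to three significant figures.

90500 L/s

Set C_mix = 190: (Q·11.00 + 7330·2400) / (Q + 7330) = 190
→ Q = 7330·(2400 − 190)/(190 − 11.00) = 90500 L/s.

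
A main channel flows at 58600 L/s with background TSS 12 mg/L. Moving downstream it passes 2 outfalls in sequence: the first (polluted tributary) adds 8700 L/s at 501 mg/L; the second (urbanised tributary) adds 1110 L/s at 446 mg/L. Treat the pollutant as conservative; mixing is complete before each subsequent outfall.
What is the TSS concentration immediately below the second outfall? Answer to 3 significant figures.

81.2 mg/L

After outfall 1: Q = 58600 + 8700 = 67300 L/s; C = (58600·12.00 + 8700·501.0)/67300 = 75.21 mg/L.
After outfall 2: Q = 67300 + 1110 = 68410 L/s; C = (67300·75.21 + 1110·446.0)/68410 = 81.23 mg/L.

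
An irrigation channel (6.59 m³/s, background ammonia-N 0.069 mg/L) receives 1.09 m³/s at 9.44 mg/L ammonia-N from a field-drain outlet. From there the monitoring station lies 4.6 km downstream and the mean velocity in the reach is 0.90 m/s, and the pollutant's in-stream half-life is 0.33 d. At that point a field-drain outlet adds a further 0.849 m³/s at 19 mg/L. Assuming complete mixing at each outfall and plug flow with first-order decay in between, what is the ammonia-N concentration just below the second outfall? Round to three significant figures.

Mass balance: C = (6.590·0.06900 + 1.090·9.440) / 7.680 = 10.74/7.680 = 1.399 mg/L; combined flow 7.680 m³/s.
Travel time t = 4.6·1000 / 0.90 = 5111 s = 1.420 h.
Half-life 0.33 d → k = ln 2 / 0.33 = 2.100 d⁻¹.
After decay, C = 1.399 × e^(−kt) = 1.399 × 0.8832 = 1.236 mg/L.
At the second outfall, C = (7.680·1.236 + 0.8490·19.00) / (7.680 + 0.8490) = 3.004 mg/L.

3.00 mg/L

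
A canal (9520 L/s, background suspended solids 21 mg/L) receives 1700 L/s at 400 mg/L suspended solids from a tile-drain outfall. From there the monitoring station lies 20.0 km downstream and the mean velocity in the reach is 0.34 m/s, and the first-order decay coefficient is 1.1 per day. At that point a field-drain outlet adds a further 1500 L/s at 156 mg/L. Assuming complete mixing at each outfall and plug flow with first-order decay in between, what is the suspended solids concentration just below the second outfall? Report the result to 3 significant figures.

51.1 mg/L

Flow-weighted average: C = (9520·21.00 + 1700·400.0) / 11220 = 879900/11220 = 78.42 mg/L; combined flow 11220 L/s.
Travel time t = 20.0·1000 / 0.34 = 58820 s = 16.34 h.
After decay, C = 78.42 × e^(−kt) = 78.42 × 0.4729 = 37.09 mg/L.
At the second outfall, C = (11220·37.09 + 1500·156.0) / (11220 + 1500) = 51.11 mg/L.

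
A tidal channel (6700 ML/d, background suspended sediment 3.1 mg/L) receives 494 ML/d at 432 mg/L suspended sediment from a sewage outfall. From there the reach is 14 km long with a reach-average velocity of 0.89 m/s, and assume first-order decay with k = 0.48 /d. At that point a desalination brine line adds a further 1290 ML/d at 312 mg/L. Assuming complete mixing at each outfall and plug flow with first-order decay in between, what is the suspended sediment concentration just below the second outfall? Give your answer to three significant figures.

Mixed concentration C = ΣQC/ΣQ = (6700·3.100 + 494.0·432.0) / 7194 = 234200/7194 = 32.55 mg/L; combined flow 7194 ML/d.
Travel time t = 14·1000 / 0.89 = 15730 s = 4.370 h.
After decay, C = 32.55 × e^(−kt) = 32.55 × 0.9163 = 29.83 mg/L.
At the second outfall, C = (7194·29.83 + 1290·312.0) / (7194 + 1290) = 72.73 mg/L.

72.7 mg/L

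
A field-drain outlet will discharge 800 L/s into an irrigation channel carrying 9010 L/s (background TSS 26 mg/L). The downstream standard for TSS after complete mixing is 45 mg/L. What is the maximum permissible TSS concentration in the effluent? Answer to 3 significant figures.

At the limit, (Qr·Cr + Qe·Cₑ)/(Qr + Qe) = 45:
Cₑ = (9810·45 − 9010·26.00) / 800.0 = 259.0 mg/L.

259 mg/L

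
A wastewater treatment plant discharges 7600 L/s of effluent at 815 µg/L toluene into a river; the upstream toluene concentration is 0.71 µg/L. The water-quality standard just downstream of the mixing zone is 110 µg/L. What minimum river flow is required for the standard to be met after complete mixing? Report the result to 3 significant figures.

49000 L/s

Set C_mix = 110: (Q·0.7100 + 7600·815.0) / (Q + 7600) = 110
→ Q = 7600·(815.0 − 110)/(110 − 0.7100) = 49030 L/s.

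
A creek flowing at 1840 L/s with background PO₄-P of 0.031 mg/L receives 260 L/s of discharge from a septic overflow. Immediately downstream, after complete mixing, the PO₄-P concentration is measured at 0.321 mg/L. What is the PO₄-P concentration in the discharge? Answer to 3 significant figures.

2.37 mg/L

Mass balance: 1840·0.03100 + 260.0·Cₑ = 2100·0.3210
→ Cₑ = (2100·0.3210 − 1840·0.03100) / 260.0 = 2.373 mg/L.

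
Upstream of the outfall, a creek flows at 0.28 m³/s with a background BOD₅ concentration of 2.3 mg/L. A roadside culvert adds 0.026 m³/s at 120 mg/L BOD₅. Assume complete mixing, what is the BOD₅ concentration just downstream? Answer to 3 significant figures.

Flow-weighted average: C = (0.2800·2.300 + 0.02600·120.0) / 0.3060 = 3.764/0.3060 = 12.30 mg/L.

12.3 mg/L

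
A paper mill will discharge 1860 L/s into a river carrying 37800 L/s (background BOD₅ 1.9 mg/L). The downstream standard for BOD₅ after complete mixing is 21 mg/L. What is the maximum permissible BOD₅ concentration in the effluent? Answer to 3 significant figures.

409 mg/L

At the limit, (Qr·Cr + Qe·Cₑ)/(Qr + Qe) = 21:
Cₑ = (39660·21 − 37800·1.900) / 1860 = 409.2 mg/L.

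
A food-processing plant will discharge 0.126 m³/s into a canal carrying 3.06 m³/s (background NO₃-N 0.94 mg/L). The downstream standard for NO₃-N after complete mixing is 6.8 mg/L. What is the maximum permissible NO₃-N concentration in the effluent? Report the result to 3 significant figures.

149 mg/L

At the limit, (Qr·Cr + Qe·Cₑ)/(Qr + Qe) = 6.8:
Cₑ = (3.186·6.8 − 3.060·0.9400) / 0.1260 = 149.1 mg/L.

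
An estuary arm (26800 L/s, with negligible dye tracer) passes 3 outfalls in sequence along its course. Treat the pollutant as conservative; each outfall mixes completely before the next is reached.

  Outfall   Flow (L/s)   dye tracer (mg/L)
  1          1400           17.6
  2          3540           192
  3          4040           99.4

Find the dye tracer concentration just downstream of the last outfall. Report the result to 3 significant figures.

Below outfall 1: Q → 28200 L/s, C = (26800·0 + 1400·17.60)/28200 = 0.8738 mg/L.
Below outfall 2: Q → 31740 L/s, C = (28200·0.8738 + 3540·192.0)/31740 = 22.19 mg/L.
Below outfall 3: Q → 35780 L/s, C = (31740·22.19 + 4040·99.40)/35780 = 30.91 mg/L.

30.9 mg/L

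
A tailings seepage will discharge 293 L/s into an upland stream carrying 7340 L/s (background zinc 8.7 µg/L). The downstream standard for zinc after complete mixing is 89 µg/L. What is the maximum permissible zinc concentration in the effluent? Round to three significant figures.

At the limit, (Qr·Cr + Qe·Cₑ)/(Qr + Qe) = 89:
Cₑ = (7633·89 − 7340·8.700) / 293.0 = 2101 µg/L.

2100 µg/L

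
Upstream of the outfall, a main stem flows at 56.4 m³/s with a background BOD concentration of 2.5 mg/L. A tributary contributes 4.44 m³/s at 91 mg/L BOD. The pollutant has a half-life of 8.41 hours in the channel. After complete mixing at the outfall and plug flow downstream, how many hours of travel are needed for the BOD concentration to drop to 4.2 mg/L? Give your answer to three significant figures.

9.19 h

Mass balance: C = (56.40·2.500 + 4.440·91.00) / 60.84 = 545.0/60.84 = 8.959 mg/L.
Half-life 8.41 h → k = ln 2 / 8.41 = 0.08242 h⁻¹ = 1.978 d⁻¹.
8.959·exp(−k·t) = 4.2 → t = ln(8.959/4.2)/k = 33090 s = 9.191 h.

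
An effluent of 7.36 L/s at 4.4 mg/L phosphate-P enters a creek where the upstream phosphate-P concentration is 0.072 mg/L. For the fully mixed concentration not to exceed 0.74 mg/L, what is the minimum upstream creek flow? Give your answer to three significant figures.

Set C_mix = 0.74: (Q·0.07200 + 7.360·4.400) / (Q + 7.360) = 0.74
→ Q = 7.360·(4.400 − 0.74)/(0.74 − 0.07200) = 40.33 L/s.

40.3 L/s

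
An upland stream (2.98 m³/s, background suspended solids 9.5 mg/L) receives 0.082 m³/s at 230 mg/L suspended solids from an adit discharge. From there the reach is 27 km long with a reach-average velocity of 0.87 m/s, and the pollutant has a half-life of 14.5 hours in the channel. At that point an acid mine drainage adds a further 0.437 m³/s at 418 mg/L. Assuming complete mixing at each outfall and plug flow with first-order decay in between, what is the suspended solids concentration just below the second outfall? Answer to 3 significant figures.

61.1 mg/L

Conservation of mass: C = (2.980·9.500 + 0.08200·230.0) / 3.062 = 47.17/3.062 = 15.40 mg/L; combined flow 3.062 m³/s.
Travel time t = 27·1000 / 0.87 = 31030 s = 8.621 h.
Half-life 14.5 h → k = ln 2 / 14.5 = 0.04780 h⁻¹ = 1.147 d⁻¹.
Decay over the reach: 15.40·exp(−kt) = 15.40·0.6623 = 10.20 mg/L.
Second outfall: C = (3.062·10.20 + 0.4370·418.0)/3.499 = 61.13 mg/L.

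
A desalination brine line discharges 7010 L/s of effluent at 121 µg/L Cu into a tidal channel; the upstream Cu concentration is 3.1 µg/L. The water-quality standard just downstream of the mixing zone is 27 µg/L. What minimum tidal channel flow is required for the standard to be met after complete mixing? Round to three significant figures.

Set C_mix = 27: (Q·3.100 + 7010·121.0) / (Q + 7010) = 27
→ Q = 7010·(121.0 − 27)/(27 − 3.100) = 27570 L/s.

27600 L/s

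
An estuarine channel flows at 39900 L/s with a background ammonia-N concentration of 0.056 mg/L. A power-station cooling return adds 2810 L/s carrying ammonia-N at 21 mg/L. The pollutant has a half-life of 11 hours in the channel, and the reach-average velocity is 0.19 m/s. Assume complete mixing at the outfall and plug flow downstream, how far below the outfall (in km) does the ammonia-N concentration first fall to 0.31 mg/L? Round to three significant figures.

Mass balance: C = (39900·0.05600 + 2810·21.00) / 42710 = 61240/42710 = 1.434 mg/L.
Half-life 11 h → k = ln 2 / 11 = 0.06301 h⁻¹ = 1.512 d⁻¹.
Set 1.434·exp(−k·t) = 0.31 → t = ln(1.434/0.31)/k = 87500 s = 24.31 h.
Distance = v·t = 0.19·87500 = 16630 m = 16.63 km.

16.6 km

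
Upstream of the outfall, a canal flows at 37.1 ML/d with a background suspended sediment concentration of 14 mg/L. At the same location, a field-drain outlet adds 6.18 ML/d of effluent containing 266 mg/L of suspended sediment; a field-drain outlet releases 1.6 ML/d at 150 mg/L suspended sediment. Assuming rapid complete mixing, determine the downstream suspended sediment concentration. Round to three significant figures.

Mass balance: C = (37.10·14.00 + 6.180·266.0 + 1.600·150.0) / 44.88 = 2403/44.88 = 53.55 mg/L.

53.5 mg/L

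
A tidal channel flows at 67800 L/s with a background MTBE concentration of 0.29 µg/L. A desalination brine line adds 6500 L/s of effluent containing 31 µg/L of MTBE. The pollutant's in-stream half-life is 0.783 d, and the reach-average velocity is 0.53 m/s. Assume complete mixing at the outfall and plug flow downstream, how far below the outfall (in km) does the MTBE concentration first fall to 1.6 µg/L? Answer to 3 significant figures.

Mixed concentration C = ΣQC/ΣQ = (67800·0.2900 + 6500·31.00) / 74300 = 221200/74300 = 2.977 µg/L.
Half-life 0.783 d → k = ln 2 / 0.783 = 0.8852 d⁻¹.
Set 2.977·exp(−k·t) = 1.6 → t = ln(2.977/1.6)/k = 60590 s = 16.83 h.
Distance = v·t = 0.53·60590 = 32110 m = 32.11 km.

32.1 km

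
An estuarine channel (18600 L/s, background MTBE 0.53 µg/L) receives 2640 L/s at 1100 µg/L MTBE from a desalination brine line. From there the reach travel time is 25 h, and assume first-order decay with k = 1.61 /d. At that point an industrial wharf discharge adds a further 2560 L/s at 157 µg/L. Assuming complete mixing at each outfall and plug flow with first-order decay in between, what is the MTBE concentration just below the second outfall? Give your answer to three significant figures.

Flow-weighted average: C = (18600·0.5300 + 2640·1100) / 21240 = 2914000/21240 = 137.2 µg/L; combined flow 21240 L/s.
Decay over the reach: 137.2·exp(−kt) = 137.2·0.1869 = 25.64 µg/L.
At the second outfall, C = (21240·25.64 + 2560·157.0) / (21240 + 2560) = 39.77 µg/L.

39.8 µg/L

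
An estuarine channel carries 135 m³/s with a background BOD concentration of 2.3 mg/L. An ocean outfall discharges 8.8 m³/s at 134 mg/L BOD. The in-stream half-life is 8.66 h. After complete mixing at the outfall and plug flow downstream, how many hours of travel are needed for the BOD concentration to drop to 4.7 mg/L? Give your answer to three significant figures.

9.87 h

Flow-weighted average: C = (135.0·2.300 + 8.800·134.0) / 143.8 = 1490/143.8 = 10.36 mg/L.
Half-life 8.66 h → k = ln 2 / 8.66 = 0.08004 h⁻¹ = 1.921 d⁻¹.
10.36·exp(−k·t) = 4.7 → t = ln(10.36/4.7)/k = 35550 s = 9.874 h.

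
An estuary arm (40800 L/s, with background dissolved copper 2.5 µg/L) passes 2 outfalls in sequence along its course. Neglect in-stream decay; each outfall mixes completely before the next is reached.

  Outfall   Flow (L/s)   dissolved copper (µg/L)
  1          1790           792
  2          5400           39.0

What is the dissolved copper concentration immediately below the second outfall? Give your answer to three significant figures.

After outfall 1: Q = 40800 + 1790 = 42590 L/s; C = (40800·2.500 + 1790·792.0)/42590 = 35.68 µg/L.
After outfall 2: Q = 42590 + 5400 = 47990 L/s; C = (42590·35.68 + 5400·39.00)/47990 = 36.06 µg/L.

36.1 µg/L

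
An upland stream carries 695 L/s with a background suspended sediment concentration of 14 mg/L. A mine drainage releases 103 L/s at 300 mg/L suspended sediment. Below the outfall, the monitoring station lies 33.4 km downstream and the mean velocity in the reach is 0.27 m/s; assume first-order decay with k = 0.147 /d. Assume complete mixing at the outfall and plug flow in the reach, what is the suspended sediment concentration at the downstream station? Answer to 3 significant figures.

Mass balance: C = (695.0·14.00 + 103.0·300.0) / 798.0 = 40630/798.0 = 50.91 mg/L.
Travel time t = 33.4·1000 / 0.27 = 123700 s = 34.36 h.
After decay, C = 50.91 × e^(−kt) = 50.91 × 0.8102 = 41.25 mg/L.

41.3 mg/L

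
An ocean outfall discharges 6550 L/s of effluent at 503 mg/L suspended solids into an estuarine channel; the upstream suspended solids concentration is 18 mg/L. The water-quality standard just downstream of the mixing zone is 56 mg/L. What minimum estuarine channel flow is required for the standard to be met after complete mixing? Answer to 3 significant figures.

77000 L/s

Set C_mix = 56: (Q·18.00 + 6550·503.0) / (Q + 6550) = 56
→ Q = 6550·(503.0 − 56)/(56 − 18.00) = 77050 L/s.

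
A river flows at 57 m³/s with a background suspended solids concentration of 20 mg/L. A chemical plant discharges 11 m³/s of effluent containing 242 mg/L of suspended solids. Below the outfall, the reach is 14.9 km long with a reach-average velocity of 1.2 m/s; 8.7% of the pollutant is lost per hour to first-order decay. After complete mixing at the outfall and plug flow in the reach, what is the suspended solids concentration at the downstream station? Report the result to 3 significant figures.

40.8 mg/L

Conservation of mass: C = (57.00·20.00 + 11.00·242.0) / 68.00 = 3802/68.00 = 55.91 mg/L.
Travel time t = 14.9·1000 / 1.2 = 12420 s = 3.449 h.
8.7%/h lost → k = −ln(1 − 0.087) = 0.09102 h⁻¹.
After decay, C = 55.91 × e^(−kt) = 55.91 × 0.7306 = 40.85 mg/L.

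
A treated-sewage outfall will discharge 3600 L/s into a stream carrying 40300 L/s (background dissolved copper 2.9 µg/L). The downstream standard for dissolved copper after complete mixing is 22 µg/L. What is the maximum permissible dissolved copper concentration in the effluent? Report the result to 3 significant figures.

236 µg/L

At the limit, (Qr·Cr + Qe·Cₑ)/(Qr + Qe) = 22:
Cₑ = (43900·22 − 40300·2.900) / 3600 = 235.8 µg/L.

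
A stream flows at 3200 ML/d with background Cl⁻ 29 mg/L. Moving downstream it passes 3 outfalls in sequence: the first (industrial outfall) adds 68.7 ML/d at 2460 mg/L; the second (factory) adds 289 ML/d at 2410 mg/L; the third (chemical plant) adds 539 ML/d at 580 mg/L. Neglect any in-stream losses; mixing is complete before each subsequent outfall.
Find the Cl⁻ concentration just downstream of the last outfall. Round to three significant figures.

310 mg/L

Below outfall 1: Q → 3269 ML/d, C = (3200·29.00 + 68.70·2460)/3269 = 80.09 mg/L.
Below outfall 2: Q → 3558 ML/d, C = (3269·80.09 + 289.0·2410)/3558 = 269.4 mg/L.
Below outfall 3: Q → 4097 ML/d, C = (3558·269.4 + 539.0·580.0)/4097 = 310.2 mg/L.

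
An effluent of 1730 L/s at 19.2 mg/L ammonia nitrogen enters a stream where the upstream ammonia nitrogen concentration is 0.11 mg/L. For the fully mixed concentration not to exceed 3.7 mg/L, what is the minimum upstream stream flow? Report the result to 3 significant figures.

Set C_mix = 3.7: (Q·0.1100 + 1730·19.20) / (Q + 1730) = 3.7
→ Q = 1730·(19.20 − 3.7)/(3.7 − 0.1100) = 7469 L/s.

7470 L/s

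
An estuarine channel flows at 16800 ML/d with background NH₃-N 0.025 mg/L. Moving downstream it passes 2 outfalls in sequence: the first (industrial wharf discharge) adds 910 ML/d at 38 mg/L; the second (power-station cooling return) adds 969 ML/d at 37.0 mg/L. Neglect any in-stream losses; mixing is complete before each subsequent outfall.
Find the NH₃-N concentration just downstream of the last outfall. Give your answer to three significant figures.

3.79 mg/L

Outfall 1: combined Q = 17710 ML/d; C = (16800·0.02500 + 910.0·38.00)/17710 = 1.976 mg/L.
Outfall 2: combined Q = 18680 ML/d; C = (17710·1.976 + 969.0·37.00)/18680 = 3.793 mg/L.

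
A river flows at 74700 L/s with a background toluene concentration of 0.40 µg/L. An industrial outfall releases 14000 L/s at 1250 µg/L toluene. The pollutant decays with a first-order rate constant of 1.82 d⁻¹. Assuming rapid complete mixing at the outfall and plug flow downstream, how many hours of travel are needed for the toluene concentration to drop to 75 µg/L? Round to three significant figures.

After mixing, C = (74700·0.4000 + 14000·1250) / 88700 = 17530000/88700 = 197.6 µg/L.
197.6·exp(−k·t) = 75 → t = ln(197.6/75)/k = 46000 s = 12.78 h.

12.8 h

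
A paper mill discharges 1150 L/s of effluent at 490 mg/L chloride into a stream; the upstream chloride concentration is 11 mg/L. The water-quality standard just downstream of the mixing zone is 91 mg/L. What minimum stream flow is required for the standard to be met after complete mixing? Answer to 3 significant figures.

5740 L/s

Set C_mix = 91: (Q·11.00 + 1150·490.0) / (Q + 1150) = 91
→ Q = 1150·(490.0 − 91)/(91 − 11.00) = 5736 L/s.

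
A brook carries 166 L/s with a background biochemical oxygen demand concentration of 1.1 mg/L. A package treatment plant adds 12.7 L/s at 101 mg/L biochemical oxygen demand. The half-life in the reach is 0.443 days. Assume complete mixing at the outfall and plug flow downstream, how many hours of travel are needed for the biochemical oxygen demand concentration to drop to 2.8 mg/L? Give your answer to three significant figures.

After mixing, C = (166.0·1.100 + 12.70·101.0) / 178.7 = 1465/178.7 = 8.200 mg/L.
Half-life 0.443 d → k = ln 2 / 0.443 = 1.565 d⁻¹.
8.200·exp(−k·t) = 2.8 → t = ln(8.200/2.8)/k = 59330 s = 16.48 h.

16.5 h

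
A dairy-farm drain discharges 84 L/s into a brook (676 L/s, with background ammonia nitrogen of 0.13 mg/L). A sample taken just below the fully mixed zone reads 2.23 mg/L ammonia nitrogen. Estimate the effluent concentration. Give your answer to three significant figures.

Mass balance: 676.0·0.1300 + 84.00·Cₑ = 760.0·2.230
→ Cₑ = (760.0·2.230 − 676.0·0.1300) / 84.00 = 19.13 mg/L.

19.1 mg/L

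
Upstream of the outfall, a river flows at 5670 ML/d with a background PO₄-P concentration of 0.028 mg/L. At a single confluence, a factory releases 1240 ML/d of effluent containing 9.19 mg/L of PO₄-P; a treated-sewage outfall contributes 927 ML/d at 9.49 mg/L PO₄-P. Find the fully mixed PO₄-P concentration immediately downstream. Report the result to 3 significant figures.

2.60 mg/L

Flow-weighted average: C = (5670·0.02800 + 1240·9.190 + 927.0·9.490) / 7837 = 20350/7837 = 2.597 mg/L.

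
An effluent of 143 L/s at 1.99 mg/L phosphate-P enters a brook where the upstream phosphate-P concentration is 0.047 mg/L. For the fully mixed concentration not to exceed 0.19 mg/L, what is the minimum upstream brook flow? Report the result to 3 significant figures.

1800 L/s

Set C_mix = 0.19: (Q·0.04700 + 143.0·1.990) / (Q + 143.0) = 0.19
→ Q = 143.0·(1.990 − 0.19)/(0.19 − 0.04700) = 1800 L/s.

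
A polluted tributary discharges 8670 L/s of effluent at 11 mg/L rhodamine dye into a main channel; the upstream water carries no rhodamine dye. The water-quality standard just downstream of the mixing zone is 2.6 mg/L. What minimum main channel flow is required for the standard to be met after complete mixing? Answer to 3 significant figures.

28000 L/s

Set C_mix = 2.6: (Q·0 + 8670·11.00) / (Q + 8670) = 2.6
→ Q = 8670·(11.00 − 2.6)/(2.6 − 0) = 28010 L/s.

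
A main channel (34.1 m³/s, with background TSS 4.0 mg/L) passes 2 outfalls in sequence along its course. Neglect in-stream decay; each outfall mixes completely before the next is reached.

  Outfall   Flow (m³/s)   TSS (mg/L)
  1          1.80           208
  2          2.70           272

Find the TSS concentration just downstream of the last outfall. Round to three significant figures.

32.3 mg/L

After outfall 1: Q = 34.10 + 1.800 = 35.90 m³/s; C = (34.10·4.000 + 1.800·208.0)/35.90 = 14.23 mg/L.
After outfall 2: Q = 35.90 + 2.700 = 38.60 m³/s; C = (35.90·14.23 + 2.700·272.0)/38.60 = 32.26 mg/L.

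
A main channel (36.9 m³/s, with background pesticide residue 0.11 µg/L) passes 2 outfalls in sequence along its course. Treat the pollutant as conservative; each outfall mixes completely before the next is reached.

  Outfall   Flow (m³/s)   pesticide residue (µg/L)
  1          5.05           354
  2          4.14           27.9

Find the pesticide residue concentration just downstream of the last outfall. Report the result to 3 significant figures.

After outfall 1: Q = 36.90 + 5.050 = 41.95 m³/s; C = (36.90·0.1100 + 5.050·354.0)/41.95 = 42.71 µg/L.
After outfall 2: Q = 41.95 + 4.140 = 46.09 m³/s; C = (41.95·42.71 + 4.140·27.90)/46.09 = 41.38 µg/L.

41.4 µg/L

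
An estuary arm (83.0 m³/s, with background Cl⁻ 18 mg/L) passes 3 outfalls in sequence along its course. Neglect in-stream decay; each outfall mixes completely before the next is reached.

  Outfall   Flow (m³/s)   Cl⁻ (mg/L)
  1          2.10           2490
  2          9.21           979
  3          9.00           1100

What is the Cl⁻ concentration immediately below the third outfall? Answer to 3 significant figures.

248 mg/L

Below outfall 1: Q → 85.10 m³/s, C = (83.00·18.00 + 2.100·2490)/85.10 = 79.00 mg/L.
Below outfall 2: Q → 94.31 m³/s, C = (85.10·79.00 + 9.210·979.0)/94.31 = 166.9 mg/L.
Below outfall 3: Q → 103.3 m³/s, C = (94.31·166.9 + 9.000·1100)/103.3 = 248.2 mg/L.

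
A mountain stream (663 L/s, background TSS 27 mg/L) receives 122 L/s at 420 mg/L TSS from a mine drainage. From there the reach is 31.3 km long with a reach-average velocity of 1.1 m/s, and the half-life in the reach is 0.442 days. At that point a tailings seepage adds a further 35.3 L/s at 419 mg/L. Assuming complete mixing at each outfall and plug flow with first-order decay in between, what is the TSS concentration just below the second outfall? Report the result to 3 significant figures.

68.3 mg/L

Conservation of mass: C = (663.0·27.00 + 122.0·420.0) / 785.0 = 69140/785.0 = 88.08 mg/L; combined flow 785.0 L/s.
Travel time t = 31.3·1000 / 1.1 = 28450 s = 7.904 h.
Half-life 0.442 d → k = ln 2 / 0.442 = 1.568 d⁻¹.
First-order decay: C = 88.08·exp(−k·t) = 88.08·0.5966 = 52.55 mg/L.
At the second outfall, C = (785.0·52.55 + 35.30·419.0) / (785.0 + 35.30) = 68.32 mg/L.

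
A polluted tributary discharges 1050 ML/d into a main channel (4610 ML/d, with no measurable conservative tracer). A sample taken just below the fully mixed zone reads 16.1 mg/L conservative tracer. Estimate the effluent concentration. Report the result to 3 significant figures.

Mass balance: 4610·0 + 1050·Cₑ = 5660·16.10
→ Cₑ = (5660·16.10 − 4610·0) / 1050 = 86.79 mg/L.

86.8 mg/L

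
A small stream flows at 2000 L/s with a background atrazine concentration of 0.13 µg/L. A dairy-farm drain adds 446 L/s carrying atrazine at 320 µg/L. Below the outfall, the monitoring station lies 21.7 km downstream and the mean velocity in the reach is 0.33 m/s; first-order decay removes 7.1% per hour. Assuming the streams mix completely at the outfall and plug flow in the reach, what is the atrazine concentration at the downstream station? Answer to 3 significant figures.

Conservation of mass: C = (2000·0.1300 + 446.0·320.0) / 2446 = 143000/2446 = 58.45 µg/L.
Travel time t = 21.7·1000 / 0.33 = 65760 s = 18.27 h.
7.1%/h lost → k = −ln(1 − 0.071) = 0.07365 h⁻¹.
First-order decay: C = 58.45·exp(−k·t) = 58.45·0.2605 = 15.23 µg/L.

15.2 µg/L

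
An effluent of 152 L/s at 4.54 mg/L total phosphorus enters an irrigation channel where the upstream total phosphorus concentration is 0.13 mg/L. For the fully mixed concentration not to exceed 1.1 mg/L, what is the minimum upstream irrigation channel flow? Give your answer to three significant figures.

Set C_mix = 1.1: (Q·0.1300 + 152.0·4.540) / (Q + 152.0) = 1.1
→ Q = 152.0·(4.540 − 1.1)/(1.1 − 0.1300) = 539.1 L/s.

539 L/s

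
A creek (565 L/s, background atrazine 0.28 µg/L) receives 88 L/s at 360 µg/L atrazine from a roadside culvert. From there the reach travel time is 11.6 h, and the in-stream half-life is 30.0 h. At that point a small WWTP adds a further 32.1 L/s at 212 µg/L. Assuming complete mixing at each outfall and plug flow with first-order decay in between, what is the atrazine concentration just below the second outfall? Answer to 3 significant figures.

Conservation of mass: C = (565.0·0.2800 + 88.00·360.0) / 653.0 = 31840/653.0 = 48.76 µg/L; combined flow 653.0 L/s.
Half-life 30.0 h → k = ln 2 / 30.0 = 0.02310 h⁻¹ = 0.5545 d⁻¹.
After decay, C = 48.76 × e^(−kt) = 48.76 × 0.7649 = 37.29 µg/L.
Second outfall: C = (653.0·37.29 + 32.10·212.0)/685.1 = 45.48 µg/L.

45.5 µg/L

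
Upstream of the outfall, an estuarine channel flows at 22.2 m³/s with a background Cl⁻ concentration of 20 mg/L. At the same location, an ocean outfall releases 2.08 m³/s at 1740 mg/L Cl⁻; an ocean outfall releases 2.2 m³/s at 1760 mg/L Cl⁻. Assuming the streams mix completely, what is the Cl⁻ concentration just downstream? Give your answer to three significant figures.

300 mg/L

Mass balance: C = (22.20·20.00 + 2.080·1740 + 2.200·1760) / 26.48 = 7935/26.48 = 299.7 mg/L.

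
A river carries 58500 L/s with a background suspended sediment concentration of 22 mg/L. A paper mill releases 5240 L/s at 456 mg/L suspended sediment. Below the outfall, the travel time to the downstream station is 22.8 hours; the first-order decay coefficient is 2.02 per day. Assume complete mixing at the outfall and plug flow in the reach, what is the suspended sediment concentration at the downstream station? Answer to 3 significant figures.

Mixed concentration C = ΣQC/ΣQ = (58500·22.00 + 5240·456.0) / 63740 = 3676000/63740 = 57.68 mg/L.
After decay, C = 57.68 × e^(−kt) = 57.68 × 0.1468 = 8.465 mg/L.

8.46 mg/L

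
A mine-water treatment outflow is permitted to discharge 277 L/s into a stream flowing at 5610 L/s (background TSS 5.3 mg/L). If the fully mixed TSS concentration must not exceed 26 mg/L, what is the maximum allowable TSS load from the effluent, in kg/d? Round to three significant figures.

10700 kg/d

Mass balance at the limit: 5610·5.300 + 277.0·Cₑ = 5887·26 → Cₑ = 445.2 mg/L.
277.0 L/s = 0.2770 m³/s. Load = 0.2770 m³/s × 445.2 g/m³ × 86 400 s/d = 10660 kg/d.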